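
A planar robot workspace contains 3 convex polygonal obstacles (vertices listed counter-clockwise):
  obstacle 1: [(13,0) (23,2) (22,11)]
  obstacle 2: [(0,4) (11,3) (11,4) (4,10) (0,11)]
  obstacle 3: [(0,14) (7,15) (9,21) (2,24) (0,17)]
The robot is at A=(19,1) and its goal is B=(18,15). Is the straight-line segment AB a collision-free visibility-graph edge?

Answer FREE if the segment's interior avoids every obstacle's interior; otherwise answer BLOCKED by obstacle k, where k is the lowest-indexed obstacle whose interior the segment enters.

BLOCKED by obstacle 1

Obstacle 1 [(13,0) (23,2) (22,11)]:
  edge (13,0)–(23,2): crosses AB
  edge (23,2)–(22,11): clear
  edge (22,11)–(13,0): crosses AB
  → BLOCKED
Obstacle 2 [(0,4) (11,3) (11,4) (4,10) (0,11)]:
  edge (0,4)–(11,3): clear
  edge (11,3)–(11,4): clear
  edge (11,4)–(4,10): clear
  edge (4,10)–(0,11): clear
  edge (0,11)–(0,4): clear
  midpoint (37/2,8) outside
  → clear
Obstacle 3 [(0,14) (7,15) (9,21) (2,24) (0,17)]:
  edge (0,14)–(7,15): clear
  edge (7,15)–(9,21): clear
  edge (9,21)–(2,24): clear
  edge (2,24)–(0,17): clear
  edge (0,17)–(0,14): clear
  midpoint (37/2,8) outside
  → clear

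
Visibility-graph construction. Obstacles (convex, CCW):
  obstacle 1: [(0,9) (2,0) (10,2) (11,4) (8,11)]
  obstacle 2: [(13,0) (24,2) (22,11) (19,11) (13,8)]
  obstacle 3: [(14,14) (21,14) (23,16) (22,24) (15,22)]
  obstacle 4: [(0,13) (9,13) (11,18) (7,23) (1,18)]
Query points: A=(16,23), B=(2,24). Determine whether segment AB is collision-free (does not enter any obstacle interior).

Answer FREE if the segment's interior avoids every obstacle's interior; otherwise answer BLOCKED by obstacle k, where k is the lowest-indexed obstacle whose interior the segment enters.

Obstacle 1 [(0,9) (2,0) (10,2) (11,4) (8,11)]:
  edge (0,9)–(2,0): clear
  edge (2,0)–(10,2): clear
  edge (10,2)–(11,4): clear
  edge (11,4)–(8,11): clear
  edge (8,11)–(0,9): clear
  midpoint (9,47/2) outside
  → clear
Obstacle 2 [(13,0) (24,2) (22,11) (19,11) (13,8)]:
  edge (13,0)–(24,2): clear
  edge (24,2)–(22,11): clear
  edge (22,11)–(19,11): clear
  edge (19,11)–(13,8): clear
  edge (13,8)–(13,0): clear
  midpoint (9,47/2) outside
  → clear
Obstacle 3 [(14,14) (21,14) (23,16) (22,24) (15,22)]:
  edge (14,14)–(21,14): clear
  edge (21,14)–(23,16): clear
  edge (23,16)–(22,24): clear
  edge (22,24)–(15,22): clear
  edge (15,22)–(14,14): clear
  midpoint (9,47/2) outside
  → clear
Obstacle 4 [(0,13) (9,13) (11,18) (7,23) (1,18)]:
  edge (0,13)–(9,13): clear
  edge (9,13)–(11,18): clear
  edge (11,18)–(7,23): clear
  edge (7,23)–(1,18): clear
  edge (1,18)–(0,13): clear
  midpoint (9,47/2) outside
  → clear

FREE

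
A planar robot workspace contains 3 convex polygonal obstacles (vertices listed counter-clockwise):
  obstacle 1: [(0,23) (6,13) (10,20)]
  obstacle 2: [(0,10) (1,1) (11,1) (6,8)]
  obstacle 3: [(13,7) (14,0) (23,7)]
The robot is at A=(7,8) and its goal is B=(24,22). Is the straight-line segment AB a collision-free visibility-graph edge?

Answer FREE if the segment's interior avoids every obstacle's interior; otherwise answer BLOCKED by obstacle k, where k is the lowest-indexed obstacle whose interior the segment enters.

Obstacle 1 [(0,23) (6,13) (10,20)]:
  edge (0,23)–(6,13): clear
  edge (6,13)–(10,20): clear
  edge (10,20)–(0,23): clear
  midpoint (31/2,15) outside
  → clear
Obstacle 2 [(0,10) (1,1) (11,1) (6,8)]:
  edge (0,10)–(1,1): clear
  edge (1,1)–(11,1): clear
  edge (11,1)–(6,8): clear
  edge (6,8)–(0,10): clear
  midpoint (31/2,15) outside
  → clear
Obstacle 3 [(13,7) (14,0) (23,7)]:
  edge (13,7)–(14,0): clear
  edge (14,0)–(23,7): clear
  edge (23,7)–(13,7): clear
  midpoint (31/2,15) outside
  → clear

FREE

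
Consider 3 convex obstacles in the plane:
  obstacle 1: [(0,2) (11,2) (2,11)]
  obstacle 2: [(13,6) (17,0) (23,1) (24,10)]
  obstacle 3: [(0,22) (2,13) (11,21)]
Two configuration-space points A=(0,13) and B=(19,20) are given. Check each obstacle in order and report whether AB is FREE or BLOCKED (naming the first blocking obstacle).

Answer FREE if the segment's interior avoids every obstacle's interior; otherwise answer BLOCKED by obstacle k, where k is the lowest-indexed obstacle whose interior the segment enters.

BLOCKED by obstacle 3

Obstacle 1 [(0,2) (11,2) (2,11)]:
  edge (0,2)–(11,2): clear
  edge (11,2)–(2,11): clear
  edge (2,11)–(0,2): clear
  midpoint (19/2,33/2) outside
  → clear
Obstacle 2 [(13,6) (17,0) (23,1) (24,10)]:
  edge (13,6)–(17,0): clear
  edge (17,0)–(23,1): clear
  edge (23,1)–(24,10): clear
  edge (24,10)–(13,6): clear
  midpoint (19/2,33/2) outside
  → clear
Obstacle 3 [(0,22) (2,13) (11,21)]:
  edge (0,22)–(2,13): crosses AB
  edge (2,13)–(11,21): crosses AB
  edge (11,21)–(0,22): clear
  → BLOCKED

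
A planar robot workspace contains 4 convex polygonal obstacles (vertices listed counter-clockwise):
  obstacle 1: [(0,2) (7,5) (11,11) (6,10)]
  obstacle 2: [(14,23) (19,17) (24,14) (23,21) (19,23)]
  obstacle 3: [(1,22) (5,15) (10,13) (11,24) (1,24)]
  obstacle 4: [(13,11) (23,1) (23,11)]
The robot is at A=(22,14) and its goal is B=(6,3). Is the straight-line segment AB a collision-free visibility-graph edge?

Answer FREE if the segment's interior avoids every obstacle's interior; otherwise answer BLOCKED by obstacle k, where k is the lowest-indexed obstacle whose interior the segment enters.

BLOCKED by obstacle 4

Obstacle 1 [(0,2) (7,5) (11,11) (6,10)]:
  edge (0,2)–(7,5): clear
  edge (7,5)–(11,11): clear
  edge (11,11)–(6,10): clear
  edge (6,10)–(0,2): clear
  midpoint (14,17/2) outside
  → clear
Obstacle 2 [(14,23) (19,17) (24,14) (23,21) (19,23)]:
  edge (14,23)–(19,17): clear
  edge (19,17)–(24,14): clear
  edge (24,14)–(23,21): clear
  edge (23,21)–(19,23): clear
  edge (19,23)–(14,23): clear
  midpoint (14,17/2) outside
  → clear
Obstacle 3 [(1,22) (5,15) (10,13) (11,24) (1,24)]:
  edge (1,22)–(5,15): clear
  edge (5,15)–(10,13): clear
  edge (10,13)–(11,24): clear
  edge (11,24)–(1,24): clear
  edge (1,24)–(1,22): clear
  midpoint (14,17/2) outside
  → clear
Obstacle 4 [(13,11) (23,1) (23,11)]:
  edge (13,11)–(23,1): crosses AB
  edge (23,1)–(23,11): clear
  edge (23,11)–(13,11): crosses AB
  → BLOCKED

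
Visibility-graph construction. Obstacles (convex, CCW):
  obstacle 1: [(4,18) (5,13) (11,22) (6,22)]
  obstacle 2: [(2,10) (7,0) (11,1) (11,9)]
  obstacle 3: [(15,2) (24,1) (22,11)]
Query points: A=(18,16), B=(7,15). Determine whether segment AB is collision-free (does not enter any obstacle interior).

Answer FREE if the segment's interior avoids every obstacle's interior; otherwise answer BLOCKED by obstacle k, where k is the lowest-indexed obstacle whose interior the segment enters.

FREE

Obstacle 1 [(4,18) (5,13) (11,22) (6,22)]:
  edge (4,18)–(5,13): clear
  edge (5,13)–(11,22): clear
  edge (11,22)–(6,22): clear
  edge (6,22)–(4,18): clear
  midpoint (25/2,31/2) outside
  → clear
Obstacle 2 [(2,10) (7,0) (11,1) (11,9)]:
  edge (2,10)–(7,0): clear
  edge (7,0)–(11,1): clear
  edge (11,1)–(11,9): clear
  edge (11,9)–(2,10): clear
  midpoint (25/2,31/2) outside
  → clear
Obstacle 3 [(15,2) (24,1) (22,11)]:
  edge (15,2)–(24,1): clear
  edge (24,1)–(22,11): clear
  edge (22,11)–(15,2): clear
  midpoint (25/2,31/2) outside
  → clear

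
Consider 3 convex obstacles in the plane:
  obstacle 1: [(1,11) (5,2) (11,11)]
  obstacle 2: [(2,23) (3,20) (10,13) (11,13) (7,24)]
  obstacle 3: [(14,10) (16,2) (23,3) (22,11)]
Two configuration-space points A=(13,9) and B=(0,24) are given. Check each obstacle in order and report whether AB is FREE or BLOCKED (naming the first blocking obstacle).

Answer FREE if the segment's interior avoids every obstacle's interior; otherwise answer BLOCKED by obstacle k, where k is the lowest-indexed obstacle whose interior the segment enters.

BLOCKED by obstacle 2

Obstacle 1 [(1,11) (5,2) (11,11)]:
  edge (1,11)–(5,2): clear
  edge (5,2)–(11,11): clear
  edge (11,11)–(1,11): clear
  midpoint (13/2,33/2) outside
  → clear
Obstacle 2 [(2,23) (3,20) (10,13) (11,13) (7,24)]:
  edge (2,23)–(3,20): crosses AB
  edge (3,20)–(10,13): crosses AB
  edge (10,13)–(11,13): clear
  edge (11,13)–(7,24): clear
  edge (7,24)–(2,23): clear
  → BLOCKED
Obstacle 3 [(14,10) (16,2) (23,3) (22,11)]:
  edge (14,10)–(16,2): clear
  edge (16,2)–(23,3): clear
  edge (23,3)–(22,11): clear
  edge (22,11)–(14,10): clear
  midpoint (13/2,33/2) outside
  → clear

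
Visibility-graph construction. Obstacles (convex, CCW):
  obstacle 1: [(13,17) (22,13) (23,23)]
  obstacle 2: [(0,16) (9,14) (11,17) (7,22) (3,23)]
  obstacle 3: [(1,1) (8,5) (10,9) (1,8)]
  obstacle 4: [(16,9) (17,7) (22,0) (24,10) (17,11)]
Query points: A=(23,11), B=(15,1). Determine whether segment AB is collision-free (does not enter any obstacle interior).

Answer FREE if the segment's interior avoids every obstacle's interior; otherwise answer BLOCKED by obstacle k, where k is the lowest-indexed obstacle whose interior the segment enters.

Obstacle 1 [(13,17) (22,13) (23,23)]:
  edge (13,17)–(22,13): clear
  edge (22,13)–(23,23): clear
  edge (23,23)–(13,17): clear
  midpoint (19,6) outside
  → clear
Obstacle 2 [(0,16) (9,14) (11,17) (7,22) (3,23)]:
  edge (0,16)–(9,14): clear
  edge (9,14)–(11,17): clear
  edge (11,17)–(7,22): clear
  edge (7,22)–(3,23): clear
  edge (3,23)–(0,16): clear
  midpoint (19,6) outside
  → clear
Obstacle 3 [(1,1) (8,5) (10,9) (1,8)]:
  edge (1,1)–(8,5): clear
  edge (8,5)–(10,9): clear
  edge (10,9)–(1,8): clear
  edge (1,8)–(1,1): clear
  midpoint (19,6) outside
  → clear
Obstacle 4 [(16,9) (17,7) (22,0) (24,10) (17,11)]:
  edge (16,9)–(17,7): clear
  edge (17,7)–(22,0): crosses AB
  edge (22,0)–(24,10): clear
  edge (24,10)–(17,11): crosses AB
  edge (17,11)–(16,9): clear
  → BLOCKED

BLOCKED by obstacle 4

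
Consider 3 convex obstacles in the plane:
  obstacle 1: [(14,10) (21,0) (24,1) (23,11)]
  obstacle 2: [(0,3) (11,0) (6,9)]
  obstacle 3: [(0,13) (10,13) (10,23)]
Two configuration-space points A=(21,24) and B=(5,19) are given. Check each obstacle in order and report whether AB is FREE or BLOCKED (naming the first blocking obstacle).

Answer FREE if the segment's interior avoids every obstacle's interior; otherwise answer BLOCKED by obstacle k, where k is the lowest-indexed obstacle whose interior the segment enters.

BLOCKED by obstacle 3

Obstacle 1 [(14,10) (21,0) (24,1) (23,11)]:
  edge (14,10)–(21,0): clear
  edge (21,0)–(24,1): clear
  edge (24,1)–(23,11): clear
  edge (23,11)–(14,10): clear
  midpoint (13,43/2) outside
  → clear
Obstacle 2 [(0,3) (11,0) (6,9)]:
  edge (0,3)–(11,0): clear
  edge (11,0)–(6,9): clear
  edge (6,9)–(0,3): clear
  midpoint (13,43/2) outside
  → clear
Obstacle 3 [(0,13) (10,13) (10,23)]:
  edge (0,13)–(10,13): clear
  edge (10,13)–(10,23): crosses AB
  edge (10,23)–(0,13): crosses AB
  → BLOCKED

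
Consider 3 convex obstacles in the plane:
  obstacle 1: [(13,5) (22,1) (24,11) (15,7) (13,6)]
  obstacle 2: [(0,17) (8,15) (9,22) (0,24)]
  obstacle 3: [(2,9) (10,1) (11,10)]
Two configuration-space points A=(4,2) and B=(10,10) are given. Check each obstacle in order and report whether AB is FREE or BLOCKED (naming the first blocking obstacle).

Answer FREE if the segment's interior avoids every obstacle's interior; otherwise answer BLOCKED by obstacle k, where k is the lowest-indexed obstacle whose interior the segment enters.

Obstacle 1 [(13,5) (22,1) (24,11) (15,7) (13,6)]:
  edge (13,5)–(22,1): clear
  edge (22,1)–(24,11): clear
  edge (24,11)–(15,7): clear
  edge (15,7)–(13,6): clear
  edge (13,6)–(13,5): clear
  midpoint (7,6) outside
  → clear
Obstacle 2 [(0,17) (8,15) (9,22) (0,24)]:
  edge (0,17)–(8,15): clear
  edge (8,15)–(9,22): clear
  edge (9,22)–(0,24): clear
  edge (0,24)–(0,17): clear
  midpoint (7,6) outside
  → clear
Obstacle 3 [(2,9) (10,1) (11,10)]:
  edge (2,9)–(10,1): crosses AB
  edge (10,1)–(11,10): clear
  edge (11,10)–(2,9): crosses AB
  → BLOCKED

BLOCKED by obstacle 3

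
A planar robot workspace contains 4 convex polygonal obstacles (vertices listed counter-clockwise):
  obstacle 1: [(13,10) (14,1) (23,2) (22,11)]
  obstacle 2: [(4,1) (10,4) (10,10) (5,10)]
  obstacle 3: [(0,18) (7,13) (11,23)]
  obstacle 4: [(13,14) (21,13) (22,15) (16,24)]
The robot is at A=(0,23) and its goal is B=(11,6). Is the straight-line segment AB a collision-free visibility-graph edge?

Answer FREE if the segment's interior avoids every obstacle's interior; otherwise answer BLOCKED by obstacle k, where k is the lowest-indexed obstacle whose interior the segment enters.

Obstacle 1 [(13,10) (14,1) (23,2) (22,11)]:
  edge (13,10)–(14,1): clear
  edge (14,1)–(23,2): clear
  edge (23,2)–(22,11): clear
  edge (22,11)–(13,10): clear
  midpoint (11/2,29/2) outside
  → clear
Obstacle 2 [(4,1) (10,4) (10,10) (5,10)]:
  edge (4,1)–(10,4): clear
  edge (10,4)–(10,10): crosses AB
  edge (10,10)–(5,10): crosses AB
  edge (5,10)–(4,1): clear
  → BLOCKED
Obstacle 3 [(0,18) (7,13) (11,23)]:
  edge (0,18)–(7,13): crosses AB
  edge (7,13)–(11,23): clear
  edge (11,23)–(0,18): crosses AB
  → BLOCKED
Obstacle 4 [(13,14) (21,13) (22,15) (16,24)]:
  edge (13,14)–(21,13): clear
  edge (21,13)–(22,15): clear
  edge (22,15)–(16,24): clear
  edge (16,24)–(13,14): clear
  midpoint (11/2,29/2) outside
  → clear

BLOCKED by obstacle 2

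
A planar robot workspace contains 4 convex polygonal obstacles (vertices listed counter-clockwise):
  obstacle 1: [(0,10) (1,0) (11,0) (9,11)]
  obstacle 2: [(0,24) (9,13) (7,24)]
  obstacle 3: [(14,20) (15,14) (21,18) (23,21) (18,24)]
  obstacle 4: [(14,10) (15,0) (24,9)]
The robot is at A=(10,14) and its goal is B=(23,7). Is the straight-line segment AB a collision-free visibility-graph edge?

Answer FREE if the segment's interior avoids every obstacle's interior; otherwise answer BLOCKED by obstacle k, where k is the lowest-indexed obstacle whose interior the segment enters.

Obstacle 1 [(0,10) (1,0) (11,0) (9,11)]:
  edge (0,10)–(1,0): clear
  edge (1,0)–(11,0): clear
  edge (11,0)–(9,11): clear
  edge (9,11)–(0,10): clear
  midpoint (33/2,21/2) outside
  → clear
Obstacle 2 [(0,24) (9,13) (7,24)]:
  edge (0,24)–(9,13): clear
  edge (9,13)–(7,24): clear
  edge (7,24)–(0,24): clear
  midpoint (33/2,21/2) outside
  → clear
Obstacle 3 [(14,20) (15,14) (21,18) (23,21) (18,24)]:
  edge (14,20)–(15,14): clear
  edge (15,14)–(21,18): clear
  edge (21,18)–(23,21): clear
  edge (23,21)–(18,24): clear
  edge (18,24)–(14,20): clear
  midpoint (33/2,21/2) outside
  → clear
Obstacle 4 [(14,10) (15,0) (24,9)]:
  edge (14,10)–(15,0): clear
  edge (15,0)–(24,9): crosses AB
  edge (24,9)–(14,10): crosses AB
  → BLOCKED

BLOCKED by obstacle 4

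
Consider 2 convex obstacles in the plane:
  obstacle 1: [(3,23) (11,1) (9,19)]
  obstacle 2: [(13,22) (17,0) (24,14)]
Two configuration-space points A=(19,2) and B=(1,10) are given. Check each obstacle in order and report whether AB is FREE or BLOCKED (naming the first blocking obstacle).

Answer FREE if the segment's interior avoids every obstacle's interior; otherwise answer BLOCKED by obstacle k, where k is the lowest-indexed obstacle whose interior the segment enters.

BLOCKED by obstacle 1

Obstacle 1 [(3,23) (11,1) (9,19)]:
  edge (3,23)–(11,1): crosses AB
  edge (11,1)–(9,19): crosses AB
  edge (9,19)–(3,23): clear
  → BLOCKED
Obstacle 2 [(13,22) (17,0) (24,14)]:
  edge (13,22)–(17,0): crosses AB
  edge (17,0)–(24,14): crosses AB
  edge (24,14)–(13,22): clear
  → BLOCKED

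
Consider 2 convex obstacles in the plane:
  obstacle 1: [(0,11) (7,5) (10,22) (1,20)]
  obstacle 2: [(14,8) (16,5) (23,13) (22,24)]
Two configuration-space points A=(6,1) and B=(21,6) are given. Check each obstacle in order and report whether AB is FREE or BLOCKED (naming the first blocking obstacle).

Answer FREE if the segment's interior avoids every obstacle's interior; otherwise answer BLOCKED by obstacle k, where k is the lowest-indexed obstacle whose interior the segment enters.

FREE

Obstacle 1 [(0,11) (7,5) (10,22) (1,20)]:
  edge (0,11)–(7,5): clear
  edge (7,5)–(10,22): clear
  edge (10,22)–(1,20): clear
  edge (1,20)–(0,11): clear
  midpoint (27/2,7/2) outside
  → clear
Obstacle 2 [(14,8) (16,5) (23,13) (22,24)]:
  edge (14,8)–(16,5): clear
  edge (16,5)–(23,13): clear
  edge (23,13)–(22,24): clear
  edge (22,24)–(14,8): clear
  midpoint (27/2,7/2) outside
  → clear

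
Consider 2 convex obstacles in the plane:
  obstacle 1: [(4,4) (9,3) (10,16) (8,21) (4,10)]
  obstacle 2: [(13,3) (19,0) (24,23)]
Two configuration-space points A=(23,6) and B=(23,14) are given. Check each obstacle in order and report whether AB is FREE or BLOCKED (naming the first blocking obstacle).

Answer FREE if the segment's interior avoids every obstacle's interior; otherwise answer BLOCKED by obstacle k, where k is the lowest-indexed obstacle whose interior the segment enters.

Obstacle 1 [(4,4) (9,3) (10,16) (8,21) (4,10)]:
  edge (4,4)–(9,3): clear
  edge (9,3)–(10,16): clear
  edge (10,16)–(8,21): clear
  edge (8,21)–(4,10): clear
  edge (4,10)–(4,4): clear
  midpoint (23,10) outside
  → clear
Obstacle 2 [(13,3) (19,0) (24,23)]:
  edge (13,3)–(19,0): clear
  edge (19,0)–(24,23): clear
  edge (24,23)–(13,3): clear
  midpoint (23,10) outside
  → clear

FREE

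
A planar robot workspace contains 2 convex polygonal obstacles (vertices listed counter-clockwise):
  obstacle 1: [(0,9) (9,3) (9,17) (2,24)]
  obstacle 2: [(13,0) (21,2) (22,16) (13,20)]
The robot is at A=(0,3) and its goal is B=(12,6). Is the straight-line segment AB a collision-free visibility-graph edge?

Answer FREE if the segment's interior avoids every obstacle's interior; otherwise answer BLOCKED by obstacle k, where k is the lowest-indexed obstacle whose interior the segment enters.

BLOCKED by obstacle 1

Obstacle 1 [(0,9) (9,3) (9,17) (2,24)]:
  edge (0,9)–(9,3): crosses AB
  edge (9,3)–(9,17): crosses AB
  edge (9,17)–(2,24): clear
  edge (2,24)–(0,9): clear
  → BLOCKED
Obstacle 2 [(13,0) (21,2) (22,16) (13,20)]:
  edge (13,0)–(21,2): clear
  edge (21,2)–(22,16): clear
  edge (22,16)–(13,20): clear
  edge (13,20)–(13,0): clear
  midpoint (6,9/2) outside
  → clear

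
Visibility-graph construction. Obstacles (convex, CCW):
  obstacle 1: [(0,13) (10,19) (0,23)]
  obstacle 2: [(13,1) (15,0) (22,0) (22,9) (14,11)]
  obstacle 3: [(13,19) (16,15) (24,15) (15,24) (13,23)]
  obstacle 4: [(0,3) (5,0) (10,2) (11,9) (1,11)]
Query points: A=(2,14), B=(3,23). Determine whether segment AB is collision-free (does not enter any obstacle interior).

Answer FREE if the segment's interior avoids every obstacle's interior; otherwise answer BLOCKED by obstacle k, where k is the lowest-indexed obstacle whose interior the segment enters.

BLOCKED by obstacle 1

Obstacle 1 [(0,13) (10,19) (0,23)]:
  edge (0,13)–(10,19): crosses AB
  edge (10,19)–(0,23): crosses AB
  edge (0,23)–(0,13): clear
  → BLOCKED
Obstacle 2 [(13,1) (15,0) (22,0) (22,9) (14,11)]:
  edge (13,1)–(15,0): clear
  edge (15,0)–(22,0): clear
  edge (22,0)–(22,9): clear
  edge (22,9)–(14,11): clear
  edge (14,11)–(13,1): clear
  midpoint (5/2,37/2) outside
  → clear
Obstacle 3 [(13,19) (16,15) (24,15) (15,24) (13,23)]:
  edge (13,19)–(16,15): clear
  edge (16,15)–(24,15): clear
  edge (24,15)–(15,24): clear
  edge (15,24)–(13,23): clear
  edge (13,23)–(13,19): clear
  midpoint (5/2,37/2) outside
  → clear
Obstacle 4 [(0,3) (5,0) (10,2) (11,9) (1,11)]:
  edge (0,3)–(5,0): clear
  edge (5,0)–(10,2): clear
  edge (10,2)–(11,9): clear
  edge (11,9)–(1,11): clear
  edge (1,11)–(0,3): clear
  midpoint (5/2,37/2) outside
  → clear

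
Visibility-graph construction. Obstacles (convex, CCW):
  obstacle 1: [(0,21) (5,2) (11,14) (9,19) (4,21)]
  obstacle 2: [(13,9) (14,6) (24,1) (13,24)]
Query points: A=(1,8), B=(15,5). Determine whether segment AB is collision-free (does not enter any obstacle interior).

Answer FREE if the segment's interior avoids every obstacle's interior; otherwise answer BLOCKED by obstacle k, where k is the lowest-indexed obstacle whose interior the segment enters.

Obstacle 1 [(0,21) (5,2) (11,14) (9,19) (4,21)]:
  edge (0,21)–(5,2): crosses AB
  edge (5,2)–(11,14): crosses AB
  edge (11,14)–(9,19): clear
  edge (9,19)–(4,21): clear
  edge (4,21)–(0,21): clear
  → BLOCKED
Obstacle 2 [(13,9) (14,6) (24,1) (13,24)]:
  edge (13,9)–(14,6): clear
  edge (14,6)–(24,1): clear
  edge (24,1)–(13,24): clear
  edge (13,24)–(13,9): clear
  midpoint (8,13/2) outside
  → clear

BLOCKED by obstacle 1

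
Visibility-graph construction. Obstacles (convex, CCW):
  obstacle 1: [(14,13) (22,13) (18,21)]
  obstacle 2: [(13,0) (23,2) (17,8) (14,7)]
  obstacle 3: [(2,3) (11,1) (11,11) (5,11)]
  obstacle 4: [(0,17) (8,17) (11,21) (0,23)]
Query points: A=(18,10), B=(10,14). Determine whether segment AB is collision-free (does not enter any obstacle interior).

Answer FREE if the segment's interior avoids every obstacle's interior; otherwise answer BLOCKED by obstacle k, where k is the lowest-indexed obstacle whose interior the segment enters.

FREE

Obstacle 1 [(14,13) (22,13) (18,21)]:
  edge (14,13)–(22,13): clear
  edge (22,13)–(18,21): clear
  edge (18,21)–(14,13): clear
  midpoint (14,12) outside
  → clear
Obstacle 2 [(13,0) (23,2) (17,8) (14,7)]:
  edge (13,0)–(23,2): clear
  edge (23,2)–(17,8): clear
  edge (17,8)–(14,7): clear
  edge (14,7)–(13,0): clear
  midpoint (14,12) outside
  → clear
Obstacle 3 [(2,3) (11,1) (11,11) (5,11)]:
  edge (2,3)–(11,1): clear
  edge (11,1)–(11,11): clear
  edge (11,11)–(5,11): clear
  edge (5,11)–(2,3): clear
  midpoint (14,12) outside
  → clear
Obstacle 4 [(0,17) (8,17) (11,21) (0,23)]:
  edge (0,17)–(8,17): clear
  edge (8,17)–(11,21): clear
  edge (11,21)–(0,23): clear
  edge (0,23)–(0,17): clear
  midpoint (14,12) outside
  → clear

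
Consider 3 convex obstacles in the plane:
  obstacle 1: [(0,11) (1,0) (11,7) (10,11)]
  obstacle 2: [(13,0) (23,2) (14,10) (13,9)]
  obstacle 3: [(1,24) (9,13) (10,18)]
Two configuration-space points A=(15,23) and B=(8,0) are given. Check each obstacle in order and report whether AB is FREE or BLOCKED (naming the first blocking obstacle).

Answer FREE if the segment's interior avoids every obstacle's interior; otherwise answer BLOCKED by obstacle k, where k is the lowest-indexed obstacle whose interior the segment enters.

Obstacle 1 [(0,11) (1,0) (11,7) (10,11)]:
  edge (0,11)–(1,0): clear
  edge (1,0)–(11,7): crosses AB
  edge (11,7)–(10,11): crosses AB
  edge (10,11)–(0,11): clear
  → BLOCKED
Obstacle 2 [(13,0) (23,2) (14,10) (13,9)]:
  edge (13,0)–(23,2): clear
  edge (23,2)–(14,10): clear
  edge (14,10)–(13,9): clear
  edge (13,9)–(13,0): clear
  midpoint (23/2,23/2) outside
  → clear
Obstacle 3 [(1,24) (9,13) (10,18)]:
  edge (1,24)–(9,13): clear
  edge (9,13)–(10,18): clear
  edge (10,18)–(1,24): clear
  midpoint (23/2,23/2) outside
  → clear

BLOCKED by obstacle 1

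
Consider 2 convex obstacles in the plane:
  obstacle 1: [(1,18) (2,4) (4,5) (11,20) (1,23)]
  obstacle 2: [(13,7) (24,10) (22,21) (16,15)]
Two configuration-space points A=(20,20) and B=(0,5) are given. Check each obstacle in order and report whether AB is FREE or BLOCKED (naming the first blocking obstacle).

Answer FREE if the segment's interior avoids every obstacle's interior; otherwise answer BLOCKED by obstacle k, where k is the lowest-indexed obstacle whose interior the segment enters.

BLOCKED by obstacle 1

Obstacle 1 [(1,18) (2,4) (4,5) (11,20) (1,23)]:
  edge (1,18)–(2,4): crosses AB
  edge (2,4)–(4,5): clear
  edge (4,5)–(11,20): crosses AB
  edge (11,20)–(1,23): clear
  edge (1,23)–(1,18): clear
  → BLOCKED
Obstacle 2 [(13,7) (24,10) (22,21) (16,15)]:
  edge (13,7)–(24,10): clear
  edge (24,10)–(22,21): clear
  edge (22,21)–(16,15): clear
  edge (16,15)–(13,7): clear
  midpoint (10,25/2) outside
  → clear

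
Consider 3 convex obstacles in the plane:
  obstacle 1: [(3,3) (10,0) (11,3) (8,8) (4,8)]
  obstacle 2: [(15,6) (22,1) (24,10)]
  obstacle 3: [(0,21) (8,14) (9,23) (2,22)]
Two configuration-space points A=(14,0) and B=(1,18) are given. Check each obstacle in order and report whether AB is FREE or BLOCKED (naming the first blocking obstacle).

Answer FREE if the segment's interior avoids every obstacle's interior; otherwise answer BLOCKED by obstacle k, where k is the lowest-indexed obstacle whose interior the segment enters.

Obstacle 1 [(3,3) (10,0) (11,3) (8,8) (4,8)]:
  edge (3,3)–(10,0): clear
  edge (10,0)–(11,3): clear
  edge (11,3)–(8,8): clear
  edge (8,8)–(4,8): clear
  edge (4,8)–(3,3): clear
  midpoint (15/2,9) outside
  → clear
Obstacle 2 [(15,6) (22,1) (24,10)]:
  edge (15,6)–(22,1): clear
  edge (22,1)–(24,10): clear
  edge (24,10)–(15,6): clear
  midpoint (15/2,9) outside
  → clear
Obstacle 3 [(0,21) (8,14) (9,23) (2,22)]:
  edge (0,21)–(8,14): clear
  edge (8,14)–(9,23): clear
  edge (9,23)–(2,22): clear
  edge (2,22)–(0,21): clear
  midpoint (15/2,9) outside
  → clear

FREE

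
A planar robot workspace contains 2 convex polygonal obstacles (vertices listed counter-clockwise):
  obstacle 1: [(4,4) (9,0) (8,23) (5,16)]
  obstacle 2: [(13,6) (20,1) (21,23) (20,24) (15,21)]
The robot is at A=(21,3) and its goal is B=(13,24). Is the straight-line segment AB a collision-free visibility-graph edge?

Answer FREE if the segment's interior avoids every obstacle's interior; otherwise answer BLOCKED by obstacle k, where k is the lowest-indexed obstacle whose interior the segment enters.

BLOCKED by obstacle 2

Obstacle 1 [(4,4) (9,0) (8,23) (5,16)]:
  edge (4,4)–(9,0): clear
  edge (9,0)–(8,23): clear
  edge (8,23)–(5,16): clear
  edge (5,16)–(4,4): clear
  midpoint (17,27/2) outside
  → clear
Obstacle 2 [(13,6) (20,1) (21,23) (20,24) (15,21)]:
  edge (13,6)–(20,1): clear
  edge (20,1)–(21,23): crosses AB
  edge (21,23)–(20,24): clear
  edge (20,24)–(15,21): clear
  edge (15,21)–(13,6): crosses AB
  → BLOCKED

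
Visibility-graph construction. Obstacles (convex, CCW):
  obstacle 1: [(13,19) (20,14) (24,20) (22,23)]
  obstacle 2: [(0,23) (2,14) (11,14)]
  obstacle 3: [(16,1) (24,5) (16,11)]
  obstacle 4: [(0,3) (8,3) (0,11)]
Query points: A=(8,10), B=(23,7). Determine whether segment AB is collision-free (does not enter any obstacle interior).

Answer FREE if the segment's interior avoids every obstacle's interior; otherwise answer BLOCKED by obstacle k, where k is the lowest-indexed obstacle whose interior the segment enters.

BLOCKED by obstacle 3

Obstacle 1 [(13,19) (20,14) (24,20) (22,23)]:
  edge (13,19)–(20,14): clear
  edge (20,14)–(24,20): clear
  edge (24,20)–(22,23): clear
  edge (22,23)–(13,19): clear
  midpoint (31/2,17/2) outside
  → clear
Obstacle 2 [(0,23) (2,14) (11,14)]:
  edge (0,23)–(2,14): clear
  edge (2,14)–(11,14): clear
  edge (11,14)–(0,23): clear
  midpoint (31/2,17/2) outside
  → clear
Obstacle 3 [(16,1) (24,5) (16,11)]:
  edge (16,1)–(24,5): clear
  edge (24,5)–(16,11): crosses AB
  edge (16,11)–(16,1): crosses AB
  → BLOCKED
Obstacle 4 [(0,3) (8,3) (0,11)]:
  edge (0,3)–(8,3): clear
  edge (8,3)–(0,11): clear
  edge (0,11)–(0,3): clear
  midpoint (31/2,17/2) outside
  → clear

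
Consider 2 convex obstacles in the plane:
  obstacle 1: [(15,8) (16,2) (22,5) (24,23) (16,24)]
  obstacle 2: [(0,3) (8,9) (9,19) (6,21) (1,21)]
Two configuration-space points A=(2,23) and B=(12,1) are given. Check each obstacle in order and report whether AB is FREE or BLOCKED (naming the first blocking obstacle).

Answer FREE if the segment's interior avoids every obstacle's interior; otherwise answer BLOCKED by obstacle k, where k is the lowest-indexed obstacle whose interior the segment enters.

Obstacle 1 [(15,8) (16,2) (22,5) (24,23) (16,24)]:
  edge (15,8)–(16,2): clear
  edge (16,2)–(22,5): clear
  edge (22,5)–(24,23): clear
  edge (24,23)–(16,24): clear
  edge (16,24)–(15,8): clear
  midpoint (7,12) outside
  → clear
Obstacle 2 [(0,3) (8,9) (9,19) (6,21) (1,21)]:
  edge (0,3)–(8,9): clear
  edge (8,9)–(9,19): crosses AB
  edge (9,19)–(6,21): clear
  edge (6,21)–(1,21): crosses AB
  edge (1,21)–(0,3): clear
  → BLOCKED

BLOCKED by obstacle 2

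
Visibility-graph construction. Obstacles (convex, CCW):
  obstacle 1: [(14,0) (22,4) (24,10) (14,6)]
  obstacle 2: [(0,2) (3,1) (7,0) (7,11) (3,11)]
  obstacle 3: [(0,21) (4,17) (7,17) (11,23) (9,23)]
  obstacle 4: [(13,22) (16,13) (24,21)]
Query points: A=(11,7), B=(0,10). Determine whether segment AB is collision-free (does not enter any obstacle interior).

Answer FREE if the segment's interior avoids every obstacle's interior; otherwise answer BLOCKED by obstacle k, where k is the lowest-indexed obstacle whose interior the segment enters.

BLOCKED by obstacle 2

Obstacle 1 [(14,0) (22,4) (24,10) (14,6)]:
  edge (14,0)–(22,4): clear
  edge (22,4)–(24,10): clear
  edge (24,10)–(14,6): clear
  edge (14,6)–(14,0): clear
  midpoint (11/2,17/2) outside
  → clear
Obstacle 2 [(0,2) (3,1) (7,0) (7,11) (3,11)]:
  edge (0,2)–(3,1): clear
  edge (3,1)–(7,0): clear
  edge (7,0)–(7,11): crosses AB
  edge (7,11)–(3,11): clear
  edge (3,11)–(0,2): crosses AB
  → BLOCKED
Obstacle 3 [(0,21) (4,17) (7,17) (11,23) (9,23)]:
  edge (0,21)–(4,17): clear
  edge (4,17)–(7,17): clear
  edge (7,17)–(11,23): clear
  edge (11,23)–(9,23): clear
  edge (9,23)–(0,21): clear
  midpoint (11/2,17/2) outside
  → clear
Obstacle 4 [(13,22) (16,13) (24,21)]:
  edge (13,22)–(16,13): clear
  edge (16,13)–(24,21): clear
  edge (24,21)–(13,22): clear
  midpoint (11/2,17/2) outside
  → clear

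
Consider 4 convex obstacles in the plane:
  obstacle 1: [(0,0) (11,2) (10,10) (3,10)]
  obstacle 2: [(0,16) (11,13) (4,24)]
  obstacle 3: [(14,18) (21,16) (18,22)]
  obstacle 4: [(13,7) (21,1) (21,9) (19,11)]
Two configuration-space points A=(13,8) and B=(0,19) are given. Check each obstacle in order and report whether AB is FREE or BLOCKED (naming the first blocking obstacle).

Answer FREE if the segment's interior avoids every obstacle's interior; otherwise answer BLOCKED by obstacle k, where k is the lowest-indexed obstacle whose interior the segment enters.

Obstacle 1 [(0,0) (11,2) (10,10) (3,10)]:
  edge (0,0)–(11,2): clear
  edge (11,2)–(10,10): clear
  edge (10,10)–(3,10): clear
  edge (3,10)–(0,0): clear
  midpoint (13/2,27/2) outside
  → clear
Obstacle 2 [(0,16) (11,13) (4,24)]:
  edge (0,16)–(11,13): crosses AB
  edge (11,13)–(4,24): clear
  edge (4,24)–(0,16): crosses AB
  → BLOCKED
Obstacle 3 [(14,18) (21,16) (18,22)]:
  edge (14,18)–(21,16): clear
  edge (21,16)–(18,22): clear
  edge (18,22)–(14,18): clear
  midpoint (13/2,27/2) outside
  → clear
Obstacle 4 [(13,7) (21,1) (21,9) (19,11)]:
  edge (13,7)–(21,1): clear
  edge (21,1)–(21,9): clear
  edge (21,9)–(19,11): clear
  edge (19,11)–(13,7): clear
  midpoint (13/2,27/2) outside
  → clear

BLOCKED by obstacle 2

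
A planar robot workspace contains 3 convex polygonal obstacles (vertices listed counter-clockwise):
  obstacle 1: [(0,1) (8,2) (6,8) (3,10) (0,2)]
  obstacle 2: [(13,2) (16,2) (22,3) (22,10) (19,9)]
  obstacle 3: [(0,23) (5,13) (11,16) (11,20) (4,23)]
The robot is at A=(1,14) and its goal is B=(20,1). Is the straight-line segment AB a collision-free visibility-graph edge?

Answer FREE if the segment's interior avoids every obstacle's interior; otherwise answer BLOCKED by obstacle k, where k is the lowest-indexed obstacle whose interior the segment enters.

BLOCKED by obstacle 2

Obstacle 1 [(0,1) (8,2) (6,8) (3,10) (0,2)]:
  edge (0,1)–(8,2): clear
  edge (8,2)–(6,8): clear
  edge (6,8)–(3,10): clear
  edge (3,10)–(0,2): clear
  edge (0,2)–(0,1): clear
  midpoint (21/2,15/2) outside
  → clear
Obstacle 2 [(13,2) (16,2) (22,3) (22,10) (19,9)]:
  edge (13,2)–(16,2): clear
  edge (16,2)–(22,3): crosses AB
  edge (22,3)–(22,10): clear
  edge (22,10)–(19,9): clear
  edge (19,9)–(13,2): crosses AB
  → BLOCKED
Obstacle 3 [(0,23) (5,13) (11,16) (11,20) (4,23)]:
  edge (0,23)–(5,13): clear
  edge (5,13)–(11,16): clear
  edge (11,16)–(11,20): clear
  edge (11,20)–(4,23): clear
  edge (4,23)–(0,23): clear
  midpoint (21/2,15/2) outside
  → clear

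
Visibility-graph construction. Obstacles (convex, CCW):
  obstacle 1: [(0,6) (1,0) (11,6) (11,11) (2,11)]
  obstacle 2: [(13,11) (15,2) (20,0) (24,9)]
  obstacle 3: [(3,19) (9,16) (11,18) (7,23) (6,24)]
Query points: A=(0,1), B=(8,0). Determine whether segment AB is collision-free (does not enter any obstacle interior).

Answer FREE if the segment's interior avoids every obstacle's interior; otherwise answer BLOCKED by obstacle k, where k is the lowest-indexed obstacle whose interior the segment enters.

Obstacle 1 [(0,6) (1,0) (11,6) (11,11) (2,11)]:
  edge (0,6)–(1,0): crosses AB
  edge (1,0)–(11,6): crosses AB
  edge (11,6)–(11,11): clear
  edge (11,11)–(2,11): clear
  edge (2,11)–(0,6): clear
  → BLOCKED
Obstacle 2 [(13,11) (15,2) (20,0) (24,9)]:
  edge (13,11)–(15,2): clear
  edge (15,2)–(20,0): clear
  edge (20,0)–(24,9): clear
  edge (24,9)–(13,11): clear
  midpoint (4,1/2) outside
  → clear
Obstacle 3 [(3,19) (9,16) (11,18) (7,23) (6,24)]:
  edge (3,19)–(9,16): clear
  edge (9,16)–(11,18): clear
  edge (11,18)–(7,23): clear
  edge (7,23)–(6,24): clear
  edge (6,24)–(3,19): clear
  midpoint (4,1/2) outside
  → clear

BLOCKED by obstacle 1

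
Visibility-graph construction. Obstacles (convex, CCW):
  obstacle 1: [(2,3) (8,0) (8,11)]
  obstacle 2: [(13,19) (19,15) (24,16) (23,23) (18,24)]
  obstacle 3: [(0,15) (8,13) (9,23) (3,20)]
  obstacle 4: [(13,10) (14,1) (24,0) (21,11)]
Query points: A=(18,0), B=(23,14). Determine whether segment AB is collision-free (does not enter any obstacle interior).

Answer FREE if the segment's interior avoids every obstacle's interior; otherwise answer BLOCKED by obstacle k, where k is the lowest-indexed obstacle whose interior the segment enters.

BLOCKED by obstacle 4

Obstacle 1 [(2,3) (8,0) (8,11)]:
  edge (2,3)–(8,0): clear
  edge (8,0)–(8,11): clear
  edge (8,11)–(2,3): clear
  midpoint (41/2,7) outside
  → clear
Obstacle 2 [(13,19) (19,15) (24,16) (23,23) (18,24)]:
  edge (13,19)–(19,15): clear
  edge (19,15)–(24,16): clear
  edge (24,16)–(23,23): clear
  edge (23,23)–(18,24): clear
  edge (18,24)–(13,19): clear
  midpoint (41/2,7) outside
  → clear
Obstacle 3 [(0,15) (8,13) (9,23) (3,20)]:
  edge (0,15)–(8,13): clear
  edge (8,13)–(9,23): clear
  edge (9,23)–(3,20): clear
  edge (3,20)–(0,15): clear
  midpoint (41/2,7) outside
  → clear
Obstacle 4 [(13,10) (14,1) (24,0) (21,11)]:
  edge (13,10)–(14,1): clear
  edge (14,1)–(24,0): crosses AB
  edge (24,0)–(21,11): crosses AB
  edge (21,11)–(13,10): clear
  → BLOCKED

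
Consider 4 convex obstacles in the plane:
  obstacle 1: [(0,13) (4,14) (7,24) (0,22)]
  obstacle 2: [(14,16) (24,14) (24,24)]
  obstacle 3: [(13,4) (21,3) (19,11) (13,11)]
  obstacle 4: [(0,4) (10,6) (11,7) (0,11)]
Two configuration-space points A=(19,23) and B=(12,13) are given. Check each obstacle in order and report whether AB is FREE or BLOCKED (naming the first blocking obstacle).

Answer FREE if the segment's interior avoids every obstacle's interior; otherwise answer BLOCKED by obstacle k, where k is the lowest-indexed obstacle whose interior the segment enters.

Obstacle 1 [(0,13) (4,14) (7,24) (0,22)]:
  edge (0,13)–(4,14): clear
  edge (4,14)–(7,24): clear
  edge (7,24)–(0,22): clear
  edge (0,22)–(0,13): clear
  midpoint (31/2,18) outside
  → clear
Obstacle 2 [(14,16) (24,14) (24,24)]:
  edge (14,16)–(24,14): crosses AB
  edge (24,14)–(24,24): clear
  edge (24,24)–(14,16): crosses AB
  → BLOCKED
Obstacle 3 [(13,4) (21,3) (19,11) (13,11)]:
  edge (13,4)–(21,3): clear
  edge (21,3)–(19,11): clear
  edge (19,11)–(13,11): clear
  edge (13,11)–(13,4): clear
  midpoint (31/2,18) outside
  → clear
Obstacle 4 [(0,4) (10,6) (11,7) (0,11)]:
  edge (0,4)–(10,6): clear
  edge (10,6)–(11,7): clear
  edge (11,7)–(0,11): clear
  edge (0,11)–(0,4): clear
  midpoint (31/2,18) outside
  → clear

BLOCKED by obstacle 2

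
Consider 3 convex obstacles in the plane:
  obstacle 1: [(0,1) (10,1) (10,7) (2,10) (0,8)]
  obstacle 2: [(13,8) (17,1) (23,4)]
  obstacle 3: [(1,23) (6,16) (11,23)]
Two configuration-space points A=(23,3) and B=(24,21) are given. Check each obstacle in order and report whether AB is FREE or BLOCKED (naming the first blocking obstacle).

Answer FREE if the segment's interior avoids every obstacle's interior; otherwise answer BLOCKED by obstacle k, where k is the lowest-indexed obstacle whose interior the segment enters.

Obstacle 1 [(0,1) (10,1) (10,7) (2,10) (0,8)]:
  edge (0,1)–(10,1): clear
  edge (10,1)–(10,7): clear
  edge (10,7)–(2,10): clear
  edge (2,10)–(0,8): clear
  edge (0,8)–(0,1): clear
  midpoint (47/2,12) outside
  → clear
Obstacle 2 [(13,8) (17,1) (23,4)]:
  edge (13,8)–(17,1): clear
  edge (17,1)–(23,4): clear
  edge (23,4)–(13,8): clear
  midpoint (47/2,12) outside
  → clear
Obstacle 3 [(1,23) (6,16) (11,23)]:
  edge (1,23)–(6,16): clear
  edge (6,16)–(11,23): clear
  edge (11,23)–(1,23): clear
  midpoint (47/2,12) outside
  → clear

FREE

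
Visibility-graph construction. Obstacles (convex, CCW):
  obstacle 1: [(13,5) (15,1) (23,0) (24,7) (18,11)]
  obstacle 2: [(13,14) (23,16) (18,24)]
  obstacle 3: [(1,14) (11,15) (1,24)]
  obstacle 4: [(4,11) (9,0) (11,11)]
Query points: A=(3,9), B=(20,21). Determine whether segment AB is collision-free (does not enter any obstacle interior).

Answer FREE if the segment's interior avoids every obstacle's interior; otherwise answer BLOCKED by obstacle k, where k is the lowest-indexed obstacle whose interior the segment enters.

Obstacle 1 [(13,5) (15,1) (23,0) (24,7) (18,11)]:
  edge (13,5)–(15,1): clear
  edge (15,1)–(23,0): clear
  edge (23,0)–(24,7): clear
  edge (24,7)–(18,11): clear
  edge (18,11)–(13,5): clear
  midpoint (23/2,15) outside
  → clear
Obstacle 2 [(13,14) (23,16) (18,24)]:
  edge (13,14)–(23,16): clear
  edge (23,16)–(18,24): crosses AB
  edge (18,24)–(13,14): crosses AB
  → BLOCKED
Obstacle 3 [(1,14) (11,15) (1,24)]:
  edge (1,14)–(11,15): clear
  edge (11,15)–(1,24): clear
  edge (1,24)–(1,14): clear
  midpoint (23/2,15) outside
  → clear
Obstacle 4 [(4,11) (9,0) (11,11)]:
  edge (4,11)–(9,0): crosses AB
  edge (9,0)–(11,11): clear
  edge (11,11)–(4,11): crosses AB
  → BLOCKED

BLOCKED by obstacle 2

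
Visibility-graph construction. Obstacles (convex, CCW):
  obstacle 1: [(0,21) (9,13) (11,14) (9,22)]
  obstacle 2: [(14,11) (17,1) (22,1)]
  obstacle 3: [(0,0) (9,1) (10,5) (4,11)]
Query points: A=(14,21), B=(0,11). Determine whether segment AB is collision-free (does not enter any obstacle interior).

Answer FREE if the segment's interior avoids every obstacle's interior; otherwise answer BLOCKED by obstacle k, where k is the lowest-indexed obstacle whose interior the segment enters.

Obstacle 1 [(0,21) (9,13) (11,14) (9,22)]:
  edge (0,21)–(9,13): crosses AB
  edge (9,13)–(11,14): clear
  edge (11,14)–(9,22): crosses AB
  edge (9,22)–(0,21): clear
  → BLOCKED
Obstacle 2 [(14,11) (17,1) (22,1)]:
  edge (14,11)–(17,1): clear
  edge (17,1)–(22,1): clear
  edge (22,1)–(14,11): clear
  midpoint (7,16) outside
  → clear
Obstacle 3 [(0,0) (9,1) (10,5) (4,11)]:
  edge (0,0)–(9,1): clear
  edge (9,1)–(10,5): clear
  edge (10,5)–(4,11): clear
  edge (4,11)–(0,0): clear
  midpoint (7,16) outside
  → clear

BLOCKED by obstacle 1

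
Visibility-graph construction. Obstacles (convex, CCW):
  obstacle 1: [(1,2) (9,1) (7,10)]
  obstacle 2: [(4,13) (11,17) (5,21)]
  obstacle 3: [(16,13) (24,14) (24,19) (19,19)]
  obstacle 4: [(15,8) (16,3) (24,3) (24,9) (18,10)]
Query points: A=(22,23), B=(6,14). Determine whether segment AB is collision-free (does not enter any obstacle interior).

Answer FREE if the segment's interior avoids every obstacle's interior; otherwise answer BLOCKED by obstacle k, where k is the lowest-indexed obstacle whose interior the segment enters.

Obstacle 1 [(1,2) (9,1) (7,10)]:
  edge (1,2)–(9,1): clear
  edge (9,1)–(7,10): clear
  edge (7,10)–(1,2): clear
  midpoint (14,37/2) outside
  → clear
Obstacle 2 [(4,13) (11,17) (5,21)]:
  edge (4,13)–(11,17): clear
  edge (11,17)–(5,21): clear
  edge (5,21)–(4,13): clear
  midpoint (14,37/2) outside
  → clear
Obstacle 3 [(16,13) (24,14) (24,19) (19,19)]:
  edge (16,13)–(24,14): clear
  edge (24,14)–(24,19): clear
  edge (24,19)–(19,19): clear
  edge (19,19)–(16,13): clear
  midpoint (14,37/2) outside
  → clear
Obstacle 4 [(15,8) (16,3) (24,3) (24,9) (18,10)]:
  edge (15,8)–(16,3): clear
  edge (16,3)–(24,3): clear
  edge (24,3)–(24,9): clear
  edge (24,9)–(18,10): clear
  edge (18,10)–(15,8): clear
  midpoint (14,37/2) outside
  → clear

FREE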